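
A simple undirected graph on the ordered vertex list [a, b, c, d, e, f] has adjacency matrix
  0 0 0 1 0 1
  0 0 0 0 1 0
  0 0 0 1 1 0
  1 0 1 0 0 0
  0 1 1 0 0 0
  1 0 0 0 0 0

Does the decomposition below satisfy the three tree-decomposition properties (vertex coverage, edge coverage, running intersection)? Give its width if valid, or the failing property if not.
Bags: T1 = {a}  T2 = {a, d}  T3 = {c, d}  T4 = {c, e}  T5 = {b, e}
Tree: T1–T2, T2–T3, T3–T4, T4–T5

A tree decomposition must satisfy three properties: every vertex lies in some bag; for every edge, both endpoints lie together in some bag; and for every vertex, the bags containing it form a connected subtree. Here vertex f appears in no bag, so the decomposition is invalid.

No — vertex f appears in no bag.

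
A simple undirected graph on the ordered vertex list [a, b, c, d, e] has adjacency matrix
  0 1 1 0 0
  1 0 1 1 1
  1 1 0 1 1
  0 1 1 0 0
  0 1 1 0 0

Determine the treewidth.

2

A width-2 tree decomposition is:
Bags: B1 = {a, b, c}  B2 = {b, c, e}  B3 = {b, c, d}
Tree: B1–B2, B2–B3
The largest bag has 3 vertices, giving width 2; this decomposition certifies tw(G) ≤ 2. Conversely, {b, c, d} is a clique of size 3, and the vertices of any clique must share a bag in every tree decomposition; so some bag has ≥ 3 vertices and tw(G) ≥ 2. Hence tw(G) = 2 exactly.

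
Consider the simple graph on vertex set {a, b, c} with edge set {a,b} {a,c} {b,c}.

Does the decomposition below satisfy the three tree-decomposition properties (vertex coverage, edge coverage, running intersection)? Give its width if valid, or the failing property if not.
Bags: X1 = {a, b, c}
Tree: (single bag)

Yes; width 2.

Every vertex of G appears in some bag (union = {a, b, c}); every edge is covered by a bag; and for each vertex v the set of bags containing v is connected in the bag tree. The decomposition is therefore valid. The largest bag has 3 vertices, so the width is 2.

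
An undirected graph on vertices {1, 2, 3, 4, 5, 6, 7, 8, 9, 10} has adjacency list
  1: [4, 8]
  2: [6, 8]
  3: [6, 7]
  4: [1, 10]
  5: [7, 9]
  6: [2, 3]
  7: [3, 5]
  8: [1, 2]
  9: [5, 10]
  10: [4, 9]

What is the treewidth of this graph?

A width-2 tree decomposition is:
Bags: B1 = {2, 6, 8}  B2 = {1, 6, 8}  B3 = {1, 4, 6}  B4 = {4, 6, 10}  B5 = {6, 9, 10}  B6 = {5, 6, 9}  B7 = {5, 6, 7}  B8 = {3, 6, 7}
Tree: B1–B2, B2–B3, B3–B4, B4–B5, B5–B6, B6–B7, B7–B8
The largest bag has 3 vertices, giving width 2; this decomposition certifies tw(G) ≤ 2. For the lower bound, G contains the cycle 6–2–8–1–4–10–9–5–7–3–6, so G is not a forest; only forests have treewidth ≤ 1, hence tw(G) ≥ 2. Combining the bounds, tw(G) = 2.

2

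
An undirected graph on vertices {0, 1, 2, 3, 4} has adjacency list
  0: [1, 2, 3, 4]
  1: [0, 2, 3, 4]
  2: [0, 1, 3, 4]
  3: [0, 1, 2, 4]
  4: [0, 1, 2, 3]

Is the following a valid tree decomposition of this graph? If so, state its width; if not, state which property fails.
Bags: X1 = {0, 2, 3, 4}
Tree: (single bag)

A tree decomposition must satisfy three properties: every vertex lies in some bag; for every edge, both endpoints lie together in some bag; and for every vertex, the bags containing it form a connected subtree. Here vertex 1 appears in no bag, so the decomposition is invalid.

No — vertex 1 appears in no bag.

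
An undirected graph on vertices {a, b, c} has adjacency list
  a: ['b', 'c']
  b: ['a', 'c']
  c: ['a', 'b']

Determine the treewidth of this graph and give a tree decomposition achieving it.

Treewidth 2.
One such decomposition:
Bags: B1 = {a, b, c}
Tree: (single bag)

With just one bag of size 3, the width is 3 − 1 = 2, so tw(G) ≤ 2. Conversely, {a, b, c} is a clique of size 3, and the vertices of any clique must share a bag in every tree decomposition; so some bag has ≥ 3 vertices and tw(G) ≥ 2. Hence tw(G) = 2 exactly.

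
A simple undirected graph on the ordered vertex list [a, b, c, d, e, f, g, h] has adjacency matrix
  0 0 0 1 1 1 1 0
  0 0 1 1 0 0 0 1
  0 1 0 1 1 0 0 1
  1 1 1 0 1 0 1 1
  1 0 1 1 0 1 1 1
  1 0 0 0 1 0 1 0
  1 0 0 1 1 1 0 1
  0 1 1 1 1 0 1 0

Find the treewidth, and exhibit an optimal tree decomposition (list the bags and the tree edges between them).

The largest bag has 4 vertices, giving width 3; this decomposition certifies tw(G) ≤ 3. Conversely, {d, e, g, h} is a clique of size 4, and the vertices of any clique must share a bag in every tree decomposition; so some bag has ≥ 4 vertices and tw(G) ≥ 3. Combining the bounds, tw(G) = 3.

Treewidth 3.
One optimal decomposition is:
Bags: B1 = {d, e, g, h}  B2 = {c, d, e, h}  B3 = {a, d, e, g}  B4 = {b, c, d, h}  B5 = {a, e, f, g}
Tree: B1–B2, B1–B3, B2–B4, B3–B5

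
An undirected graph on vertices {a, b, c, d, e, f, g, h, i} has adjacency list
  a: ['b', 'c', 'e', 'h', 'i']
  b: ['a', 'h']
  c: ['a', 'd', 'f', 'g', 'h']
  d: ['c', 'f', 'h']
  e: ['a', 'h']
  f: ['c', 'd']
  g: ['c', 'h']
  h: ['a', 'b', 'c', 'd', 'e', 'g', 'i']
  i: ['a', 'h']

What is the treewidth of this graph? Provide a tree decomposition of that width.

Treewidth 2.
One optimal decomposition is:
Bags: B1 = {a, c, h}  B2 = {a, e, h}  B3 = {a, h, i}  B4 = {a, b, h}  B5 = {c, d, h}  B6 = {c, d, f}  B7 = {c, g, h}
Tree: B1–B2, B2–B3, B3–B4, B1–B5, B5–B6, B1–B7

The largest bag has 3 vertices, giving width 2; this decomposition certifies tw(G) ≤ 2. For the lower bound, the 3 vertices {c, d, h} are pairwise adjacent, and any tree decomposition puts a clique entirely inside one bag — forcing width ≥ 2. The upper and lower bounds meet at 2, so that is the treewidth.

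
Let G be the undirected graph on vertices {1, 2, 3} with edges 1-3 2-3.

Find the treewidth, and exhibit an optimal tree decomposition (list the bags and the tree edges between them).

Every bag has size at most 2, so the width is 2 − 1 = 1 and tw(G) ≤ 1. Since G has at least one edge (e.g. 3–2), it is not an edgeless graph, so tw(G) ≥ 1. Therefore the treewidth is 1.

Treewidth 1.
One such decomposition:
Bags: B1 = {2, 3}  B2 = {1, 3}
Tree: B1–B2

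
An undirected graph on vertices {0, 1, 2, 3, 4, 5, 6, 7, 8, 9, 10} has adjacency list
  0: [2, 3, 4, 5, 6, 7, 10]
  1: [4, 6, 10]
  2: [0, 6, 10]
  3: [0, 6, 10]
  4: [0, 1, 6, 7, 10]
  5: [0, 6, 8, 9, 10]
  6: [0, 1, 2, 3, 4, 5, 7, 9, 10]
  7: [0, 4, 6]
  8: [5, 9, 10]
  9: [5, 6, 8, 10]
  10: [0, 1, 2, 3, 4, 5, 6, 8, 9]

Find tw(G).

3

A width-3 tree decomposition is:
Bags: B1 = {0, 5, 6, 10}  B2 = {0, 3, 6, 10}  B3 = {0, 2, 6, 10}  B4 = {5, 6, 9, 10}  B5 = {5, 8, 9, 10}  B6 = {0, 4, 6, 10}  B7 = {0, 4, 6, 7}  B8 = {1, 4, 6, 10}
Tree: B1–B2, B1–B3, B1–B4, B4–B5, B2–B6, B6–B7, B6–B8
Every bag has size at most 4, so the width is 4 − 1 = 3 and tw(G) ≤ 3. On the other hand G contains the 4-clique {5, 8, 9, 10}. A clique must lie in a single bag of any decomposition, so no decomposition can have width below 3. Therefore the treewidth is 3.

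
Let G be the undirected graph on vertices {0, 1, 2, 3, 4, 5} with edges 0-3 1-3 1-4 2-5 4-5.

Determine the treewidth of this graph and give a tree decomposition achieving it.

Each bag holds 2 vertices, so the decomposition has width 1, which upper-bounds the treewidth. Any graph with an edge has treewidth ≥ 1, and G has the edge 2–5. The upper and lower bounds meet at 1, so that is the treewidth.

Treewidth 1.
One optimal decomposition is:
Bags: B1 = {2, 5}  B2 = {4, 5}  B3 = {1, 4}  B4 = {1, 3}  B5 = {0, 3}
Tree: B1–B2, B2–B3, B3–B4, B4–B5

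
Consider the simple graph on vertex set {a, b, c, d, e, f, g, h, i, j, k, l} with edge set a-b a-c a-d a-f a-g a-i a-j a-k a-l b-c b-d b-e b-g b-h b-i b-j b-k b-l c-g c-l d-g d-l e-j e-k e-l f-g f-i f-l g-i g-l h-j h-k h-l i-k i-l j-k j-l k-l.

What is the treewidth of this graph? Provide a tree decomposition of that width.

The largest bag has 5 vertices, giving width 4; this decomposition certifies tw(G) ≤ 4. For the lower bound, the 5 vertices {a, f, g, i, l} are pairwise adjacent, and any tree decomposition puts a clique entirely inside one bag — forcing width ≥ 4. Therefore the treewidth is 4.

Treewidth 4.
Bags: B1 = {a, b, g, i, l}  B2 = {a, b, d, g, l}  B3 = {a, b, i, k, l}  B4 = {a, b, j, k, l}  B5 = {b, e, j, k, l}  B6 = {b, h, j, k, l}  B7 = {a, f, g, i, l}  B8 = {a, b, c, g, l}
Tree: B1–B2, B1–B3, B3–B4, B4–B5, B5–B6, B1–B7, B2–B8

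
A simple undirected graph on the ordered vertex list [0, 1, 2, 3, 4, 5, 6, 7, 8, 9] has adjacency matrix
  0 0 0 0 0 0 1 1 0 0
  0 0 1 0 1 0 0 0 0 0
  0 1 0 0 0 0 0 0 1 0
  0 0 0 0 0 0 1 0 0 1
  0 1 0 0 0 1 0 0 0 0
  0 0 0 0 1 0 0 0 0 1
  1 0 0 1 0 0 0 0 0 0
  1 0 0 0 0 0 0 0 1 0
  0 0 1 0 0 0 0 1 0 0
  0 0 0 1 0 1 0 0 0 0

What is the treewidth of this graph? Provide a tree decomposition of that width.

Each bag holds 3 vertices, so the decomposition has width 2, which upper-bounds the treewidth. Since 6–3–9–5–4–1–2–8–7–0–6 is a cycle in G, G is not acyclic. Forests are exactly the graphs of treewidth ≤ 1, so tw(G) ≥ 2. The upper and lower bounds meet at 2, so that is the treewidth.

Treewidth 2.
Bags: B1 = {3, 6, 9}  B2 = {5, 6, 9}  B3 = {4, 5, 6}  B4 = {1, 4, 6}  B5 = {1, 2, 6}  B6 = {2, 6, 8}  B7 = {6, 7, 8}  B8 = {0, 6, 7}
Tree: B1–B2, B2–B3, B3–B4, B4–B5, B5–B6, B6–B7, B7–B8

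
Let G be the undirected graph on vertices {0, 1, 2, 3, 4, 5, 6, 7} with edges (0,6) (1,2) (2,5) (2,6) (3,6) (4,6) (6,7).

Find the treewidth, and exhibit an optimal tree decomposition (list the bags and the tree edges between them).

The largest bag has 2 vertices, giving width 1; this decomposition certifies tw(G) ≤ 1. Any graph with an edge has treewidth ≥ 1, and G has the edge 6–4. The upper and lower bounds meet at 1, so that is the treewidth.

Treewidth 1.
One such decomposition:
Bags: B1 = {4, 6}  B2 = {2, 6}  B3 = {1, 2}  B4 = {6, 7}  B5 = {2, 5}  B6 = {0, 6}  B7 = {3, 6}
Tree: B1–B2, B2–B3, B1–B4, B3–B5, B1–B6, B6–B7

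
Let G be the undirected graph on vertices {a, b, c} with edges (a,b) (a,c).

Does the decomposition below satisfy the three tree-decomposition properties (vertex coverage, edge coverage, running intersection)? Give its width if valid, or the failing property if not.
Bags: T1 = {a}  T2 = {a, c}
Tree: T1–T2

No — vertex b appears in no bag.

A tree decomposition must satisfy three properties: every vertex lies in some bag; for every edge, both endpoints lie together in some bag; and for every vertex, the bags containing it form a connected subtree. Here vertex b appears in no bag, so the decomposition is invalid.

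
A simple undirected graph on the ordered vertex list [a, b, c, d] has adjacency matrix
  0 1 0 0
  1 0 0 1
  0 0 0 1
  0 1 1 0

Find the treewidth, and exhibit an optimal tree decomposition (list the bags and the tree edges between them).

The largest bag has 2 vertices, giving width 1; this decomposition certifies tw(G) ≤ 1. Since G has at least one edge (e.g. c–d), it is not an edgeless graph, so tw(G) ≥ 1. Hence tw(G) = 1 exactly.

Treewidth 1.
Bags: B1 = {c, d}  B2 = {b, d}  B3 = {a, b}
Tree: B1–B2, B2–B3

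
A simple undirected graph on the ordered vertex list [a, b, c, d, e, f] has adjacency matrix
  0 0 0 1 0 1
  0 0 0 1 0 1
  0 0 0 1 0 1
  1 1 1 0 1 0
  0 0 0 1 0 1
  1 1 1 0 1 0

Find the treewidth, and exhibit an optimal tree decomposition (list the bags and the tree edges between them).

The largest bag has 3 vertices, giving width 2; this decomposition certifies tw(G) ≤ 2. For the lower bound, G contains the cycle d–b–f–e–d, so G is not a forest; only forests have treewidth ≤ 1, hence tw(G) ≥ 2. Combining the bounds, tw(G) = 2.

Treewidth 2.
One such decomposition:
Bags: B1 = {b, d, f}  B2 = {d, e, f}  B3 = {c, d, f}  B4 = {a, d, f}
Tree: B1–B2, B2–B3, B3–B4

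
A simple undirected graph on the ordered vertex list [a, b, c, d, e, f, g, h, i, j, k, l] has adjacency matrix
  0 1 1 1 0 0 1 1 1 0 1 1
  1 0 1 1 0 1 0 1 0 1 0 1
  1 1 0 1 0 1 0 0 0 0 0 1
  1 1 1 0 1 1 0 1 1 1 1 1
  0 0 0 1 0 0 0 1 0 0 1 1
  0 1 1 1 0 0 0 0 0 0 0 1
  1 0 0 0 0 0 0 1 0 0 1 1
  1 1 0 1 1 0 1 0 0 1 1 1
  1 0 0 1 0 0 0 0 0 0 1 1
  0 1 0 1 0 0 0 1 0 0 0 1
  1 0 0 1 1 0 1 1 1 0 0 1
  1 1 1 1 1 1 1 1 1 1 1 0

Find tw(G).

4

A width-4 tree decomposition is:
Bags: B1 = {a, b, d, h, l}  B2 = {b, d, h, j, l}  B3 = {a, d, h, k, l}  B4 = {a, d, i, k, l}  B5 = {a, b, c, d, l}  B6 = {b, c, d, f, l}  B7 = {d, e, h, k, l}  B8 = {a, g, h, k, l}
Tree: B1–B2, B1–B3, B3–B4, B1–B5, B5–B6, B3–B7, B3–B8
Every bag has size at most 5, so the width is 5 − 1 = 4 and tw(G) ≤ 4. Conversely, {b, d, h, j, l} is a clique of size 5, and the vertices of any clique must share a bag in every tree decomposition; so some bag has ≥ 5 vertices and tw(G) ≥ 4. Hence tw(G) = 4 exactly.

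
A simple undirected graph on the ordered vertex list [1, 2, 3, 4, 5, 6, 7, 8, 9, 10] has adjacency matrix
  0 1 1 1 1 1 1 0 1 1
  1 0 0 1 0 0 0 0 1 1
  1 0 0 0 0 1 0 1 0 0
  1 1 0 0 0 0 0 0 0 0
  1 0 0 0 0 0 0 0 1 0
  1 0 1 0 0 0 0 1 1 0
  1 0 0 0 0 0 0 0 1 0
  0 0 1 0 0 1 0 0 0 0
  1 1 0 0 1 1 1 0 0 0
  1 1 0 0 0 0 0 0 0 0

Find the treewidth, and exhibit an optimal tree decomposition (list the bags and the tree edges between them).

Treewidth 2.
One such decomposition:
Bags: B1 = {1, 2, 9}  B2 = {1, 7, 9}  B3 = {1, 6, 9}  B4 = {1, 5, 9}  B5 = {1, 3, 6}  B6 = {1, 2, 10}  B7 = {1, 2, 4}  B8 = {3, 6, 8}
Tree: B1–B2, B1–B3, B1–B4, B3–B5, B1–B6, B1–B7, B5–B8

The largest bag has 3 vertices, giving width 2; this decomposition certifies tw(G) ≤ 2. For the lower bound, the 3 vertices {3, 6, 8} are pairwise adjacent, and any tree decomposition puts a clique entirely inside one bag — forcing width ≥ 2. Hence tw(G) = 2 exactly.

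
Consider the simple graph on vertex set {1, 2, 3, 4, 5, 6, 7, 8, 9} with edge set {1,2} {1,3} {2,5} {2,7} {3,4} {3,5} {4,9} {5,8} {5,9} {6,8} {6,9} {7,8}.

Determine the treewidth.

3

A width-3 tree decomposition is:
Bags: B1 = {3, 4, 6, 9}  B2 = {3, 5, 6, 9}  B3 = {3, 5, 6, 8}  B4 = {1, 3, 5, 8}  B5 = {1, 2, 5, 8}  B6 = {1, 2, 7, 8}
Tree: B1–B2, B2–B3, B3–B4, B4–B5, B5–B6
The largest bag has 4 vertices, giving width 3; this decomposition certifies tw(G) ≤ 3. For the lower bound: the 4 vertex sets {4,6,9}, {3}, {5}, {1,2,7,8} are disjoint, each induces a connected subgraph, and every pair is joined by at least one edge of G. Contracting each set to a single vertex therefore yields K_{4} as a minor, and since treewidth is minor-monotone, tw(G) ≥ tw(K_{4}) = 3. Combining the bounds, tw(G) = 3.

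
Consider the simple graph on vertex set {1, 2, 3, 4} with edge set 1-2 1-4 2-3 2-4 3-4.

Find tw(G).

A width-2 tree decomposition is:
Bags: B1 = {1, 2, 4}  B2 = {2, 3, 4}
Tree: B1–B2
Each bag holds 3 vertices, so the decomposition has width 2, which upper-bounds the treewidth. On the other hand G contains the 3-clique {1, 2, 4}. A clique must lie in a single bag of any decomposition, so no decomposition can have width below 2. The upper and lower bounds meet at 2, so that is the treewidth.

2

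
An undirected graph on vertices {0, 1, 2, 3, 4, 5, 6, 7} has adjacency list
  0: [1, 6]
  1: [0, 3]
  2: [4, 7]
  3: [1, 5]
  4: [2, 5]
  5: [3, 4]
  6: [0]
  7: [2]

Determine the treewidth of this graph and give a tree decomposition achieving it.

Every bag has size at most 2, so the width is 2 − 1 = 1 and tw(G) ≤ 1. Since G has at least one edge (e.g. 7–2), it is not an edgeless graph, so tw(G) ≥ 1. Combining the bounds, tw(G) = 1.

Treewidth 1.
Bags: B1 = {2, 7}  B2 = {2, 4}  B3 = {4, 5}  B4 = {3, 5}  B5 = {1, 3}  B6 = {0, 1}  B7 = {0, 6}
Tree: B1–B2, B2–B3, B3–B4, B4–B5, B5–B6, B6–B7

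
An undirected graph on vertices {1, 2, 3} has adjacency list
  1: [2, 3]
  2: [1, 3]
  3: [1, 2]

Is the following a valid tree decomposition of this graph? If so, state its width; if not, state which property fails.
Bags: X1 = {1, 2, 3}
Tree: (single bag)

Yes; width 2.

Every vertex of G appears in some bag (union = {1, 2, 3}); every edge is covered by a bag; and for each vertex v the set of bags containing v is connected in the bag tree. The decomposition is therefore valid. The largest bag has 3 vertices, so the width is 2.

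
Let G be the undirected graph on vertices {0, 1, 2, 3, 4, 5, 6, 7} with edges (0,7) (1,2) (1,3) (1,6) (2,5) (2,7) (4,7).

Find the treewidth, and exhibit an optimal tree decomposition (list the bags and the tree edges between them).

The largest bag has 2 vertices, giving width 1; this decomposition certifies tw(G) ≤ 1. G has an edge, so its treewidth is at least 1. Therefore the treewidth is 1.

Treewidth 1.
One such decomposition:
Bags: B1 = {2, 7}  B2 = {1, 2}  B3 = {1, 3}  B4 = {2, 5}  B5 = {4, 7}  B6 = {1, 6}  B7 = {0, 7}
Tree: B1–B2, B2–B3, B2–B4, B1–B5, B3–B6, B1–B7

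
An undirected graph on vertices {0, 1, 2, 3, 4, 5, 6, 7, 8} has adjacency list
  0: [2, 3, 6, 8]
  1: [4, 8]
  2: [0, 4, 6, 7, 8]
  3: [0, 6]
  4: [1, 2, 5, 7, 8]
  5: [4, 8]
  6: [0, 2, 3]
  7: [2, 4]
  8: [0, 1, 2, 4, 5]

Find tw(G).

A width-2 tree decomposition is:
Bags: B1 = {0, 2, 8}  B2 = {0, 2, 6}  B3 = {2, 4, 8}  B4 = {2, 4, 7}  B5 = {0, 3, 6}  B6 = {1, 4, 8}  B7 = {4, 5, 8}
Tree: B1–B2, B1–B3, B3–B4, B2–B5, B3–B6, B3–B7
Every bag has size at most 3, so the width is 3 − 1 = 2 and tw(G) ≤ 2. Conversely, {1, 4, 8} is a clique of size 3, and the vertices of any clique must share a bag in every tree decomposition; so some bag has ≥ 3 vertices and tw(G) ≥ 2. Hence tw(G) = 2 exactly.

2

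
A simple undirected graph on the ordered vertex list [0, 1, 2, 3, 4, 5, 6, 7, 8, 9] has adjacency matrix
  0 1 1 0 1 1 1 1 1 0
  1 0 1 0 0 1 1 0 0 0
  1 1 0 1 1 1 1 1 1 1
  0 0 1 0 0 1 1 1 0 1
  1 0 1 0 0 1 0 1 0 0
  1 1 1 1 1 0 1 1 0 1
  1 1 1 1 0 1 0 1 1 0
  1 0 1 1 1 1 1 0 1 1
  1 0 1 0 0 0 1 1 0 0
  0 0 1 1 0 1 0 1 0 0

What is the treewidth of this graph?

A width-4 tree decomposition is:
Bags: B1 = {0, 2, 6, 7, 8}  B2 = {0, 2, 5, 6, 7}  B3 = {0, 2, 4, 5, 7}  B4 = {2, 3, 5, 6, 7}  B5 = {0, 1, 2, 5, 6}  B6 = {2, 3, 5, 7, 9}
Tree: B1–B2, B2–B3, B2–B4, B2–B5, B4–B6
Each bag holds 5 vertices, so the decomposition has width 4, which upper-bounds the treewidth. On the other hand G contains the 5-clique {0, 2, 6, 7, 8}. A clique must lie in a single bag of any decomposition, so no decomposition can have width below 4. Therefore the treewidth is 4.

4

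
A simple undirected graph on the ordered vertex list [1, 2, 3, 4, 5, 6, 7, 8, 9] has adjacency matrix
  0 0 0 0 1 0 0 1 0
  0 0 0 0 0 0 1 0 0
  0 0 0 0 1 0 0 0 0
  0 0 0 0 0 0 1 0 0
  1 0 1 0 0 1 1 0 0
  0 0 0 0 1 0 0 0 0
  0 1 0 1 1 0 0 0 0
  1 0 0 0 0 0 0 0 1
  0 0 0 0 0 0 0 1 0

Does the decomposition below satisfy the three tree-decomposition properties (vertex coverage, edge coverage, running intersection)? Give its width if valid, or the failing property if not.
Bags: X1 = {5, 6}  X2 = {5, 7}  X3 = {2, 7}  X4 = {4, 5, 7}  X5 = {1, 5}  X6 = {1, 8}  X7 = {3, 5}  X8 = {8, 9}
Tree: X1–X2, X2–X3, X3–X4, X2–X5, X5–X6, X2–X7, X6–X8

A tree decomposition must satisfy three properties: every vertex lies in some bag; for every edge, both endpoints lie together in some bag; and for every vertex, the bags containing it form a connected subtree. Here bags containing vertex 5 are not connected in the tree, so the decomposition is invalid.

No — bags containing vertex 5 are not connected in the tree.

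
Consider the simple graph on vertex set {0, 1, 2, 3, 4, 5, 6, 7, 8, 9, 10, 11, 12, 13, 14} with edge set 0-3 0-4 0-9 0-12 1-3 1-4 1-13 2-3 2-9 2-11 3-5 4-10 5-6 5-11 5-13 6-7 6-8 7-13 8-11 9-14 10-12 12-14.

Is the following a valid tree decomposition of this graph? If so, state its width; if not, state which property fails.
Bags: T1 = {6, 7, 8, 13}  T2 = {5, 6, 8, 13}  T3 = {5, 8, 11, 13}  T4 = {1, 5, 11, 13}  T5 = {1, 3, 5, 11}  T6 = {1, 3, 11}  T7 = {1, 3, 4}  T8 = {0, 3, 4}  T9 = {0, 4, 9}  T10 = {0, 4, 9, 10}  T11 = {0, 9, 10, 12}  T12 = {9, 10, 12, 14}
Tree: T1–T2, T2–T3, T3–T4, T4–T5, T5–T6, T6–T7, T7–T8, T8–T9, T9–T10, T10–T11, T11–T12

A tree decomposition must satisfy three properties: every vertex lies in some bag; for every edge, both endpoints lie together in some bag; and for every vertex, the bags containing it form a connected subtree. Here vertex 2 appears in no bag, so the decomposition is invalid.

No — vertex 2 appears in no bag.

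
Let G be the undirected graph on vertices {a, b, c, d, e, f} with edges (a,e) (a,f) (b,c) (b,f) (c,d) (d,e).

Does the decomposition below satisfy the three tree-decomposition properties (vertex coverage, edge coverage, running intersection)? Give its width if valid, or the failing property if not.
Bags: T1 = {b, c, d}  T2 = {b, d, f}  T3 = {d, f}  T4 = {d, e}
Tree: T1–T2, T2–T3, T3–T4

No — vertex a appears in no bag.

A tree decomposition must satisfy three properties: every vertex lies in some bag; for every edge, both endpoints lie together in some bag; and for every vertex, the bags containing it form a connected subtree. Here vertex a appears in no bag, so the decomposition is invalid.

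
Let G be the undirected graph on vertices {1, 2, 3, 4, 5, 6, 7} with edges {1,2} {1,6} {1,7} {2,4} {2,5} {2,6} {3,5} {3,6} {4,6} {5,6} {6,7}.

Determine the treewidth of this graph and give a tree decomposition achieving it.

Treewidth 2.
Bags: B1 = {2, 5, 6}  B2 = {2, 4, 6}  B3 = {1, 2, 6}  B4 = {1, 6, 7}  B5 = {3, 5, 6}
Tree: B1–B2, B2–B3, B3–B4, B1–B5

The largest bag has 3 vertices, giving width 2; this decomposition certifies tw(G) ≤ 2. For the lower bound, the 3 vertices {1, 2, 6} are pairwise adjacent, and any tree decomposition puts a clique entirely inside one bag — forcing width ≥ 2. Hence tw(G) = 2 exactly.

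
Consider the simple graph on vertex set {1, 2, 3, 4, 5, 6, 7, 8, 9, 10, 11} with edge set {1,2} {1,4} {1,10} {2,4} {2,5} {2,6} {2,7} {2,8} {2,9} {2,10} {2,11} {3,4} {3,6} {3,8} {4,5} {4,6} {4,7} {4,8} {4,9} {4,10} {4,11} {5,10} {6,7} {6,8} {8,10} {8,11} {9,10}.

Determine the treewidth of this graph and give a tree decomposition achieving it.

Every bag has size at most 4, so the width is 4 − 1 = 3 and tw(G) ≤ 3. Conversely, {2, 4, 8, 10} is a clique of size 4, and the vertices of any clique must share a bag in every tree decomposition; so some bag has ≥ 4 vertices and tw(G) ≥ 3. Therefore the treewidth is 3.

Treewidth 3.
One such decomposition:
Bags: B1 = {2, 4, 8, 10}  B2 = {2, 4, 6, 8}  B3 = {2, 4, 5, 10}  B4 = {2, 4, 6, 7}  B5 = {3, 4, 6, 8}  B6 = {2, 4, 8, 11}  B7 = {1, 2, 4, 10}  B8 = {2, 4, 9, 10}
Tree: B1–B2, B1–B3, B2–B4, B2–B5, B1–B6, B3–B7, B3–B8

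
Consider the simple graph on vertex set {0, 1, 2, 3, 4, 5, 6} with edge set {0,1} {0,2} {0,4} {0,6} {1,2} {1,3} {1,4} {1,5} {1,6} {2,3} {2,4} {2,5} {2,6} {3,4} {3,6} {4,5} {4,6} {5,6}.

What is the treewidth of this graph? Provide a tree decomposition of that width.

The largest bag has 5 vertices, giving width 4; this decomposition certifies tw(G) ≤ 4. On the other hand G contains the 5-clique {0, 1, 2, 4, 6}. A clique must lie in a single bag of any decomposition, so no decomposition can have width below 4. Hence tw(G) = 4 exactly.

Treewidth 4.
One such decomposition:
Bags: B1 = {1, 2, 3, 4, 6}  B2 = {0, 1, 2, 4, 6}  B3 = {1, 2, 4, 5, 6}
Tree: B1–B2, B2–B3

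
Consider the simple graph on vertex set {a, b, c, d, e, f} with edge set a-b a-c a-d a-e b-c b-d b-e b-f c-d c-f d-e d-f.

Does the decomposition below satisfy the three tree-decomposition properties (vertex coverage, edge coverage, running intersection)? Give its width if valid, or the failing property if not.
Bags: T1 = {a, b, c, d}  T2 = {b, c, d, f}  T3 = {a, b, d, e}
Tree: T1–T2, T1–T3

Yes; width 3.

Every vertex of G appears in some bag (union = {a, b, c, d, e, f}); every edge is covered by a bag; and for each vertex v the set of bags containing v is connected in the bag tree. The decomposition is therefore valid. The largest bag has 4 vertices, so the width is 3.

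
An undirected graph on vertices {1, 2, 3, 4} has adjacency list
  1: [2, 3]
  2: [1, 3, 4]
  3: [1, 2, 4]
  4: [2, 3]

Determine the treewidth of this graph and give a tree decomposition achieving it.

Treewidth 2.
Bags: B1 = {2, 3, 4}  B2 = {1, 2, 3}
Tree: B1–B2

Each bag holds 3 vertices, so the decomposition has width 2, which upper-bounds the treewidth. Conversely, {1, 2, 3} is a clique of size 3, and the vertices of any clique must share a bag in every tree decomposition; so some bag has ≥ 3 vertices and tw(G) ≥ 2. Therefore the treewidth is 2.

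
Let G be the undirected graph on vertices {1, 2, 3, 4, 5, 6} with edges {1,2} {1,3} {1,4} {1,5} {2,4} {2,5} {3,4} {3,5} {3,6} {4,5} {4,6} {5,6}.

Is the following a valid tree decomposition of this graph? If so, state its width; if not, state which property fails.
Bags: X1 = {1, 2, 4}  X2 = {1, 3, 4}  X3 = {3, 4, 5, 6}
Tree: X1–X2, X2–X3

A tree decomposition must satisfy three properties: every vertex lies in some bag; for every edge, both endpoints lie together in some bag; and for every vertex, the bags containing it form a connected subtree. Here edge (2,5) lies in no bag, so the decomposition is invalid.

No — edge (2,5) lies in no bag.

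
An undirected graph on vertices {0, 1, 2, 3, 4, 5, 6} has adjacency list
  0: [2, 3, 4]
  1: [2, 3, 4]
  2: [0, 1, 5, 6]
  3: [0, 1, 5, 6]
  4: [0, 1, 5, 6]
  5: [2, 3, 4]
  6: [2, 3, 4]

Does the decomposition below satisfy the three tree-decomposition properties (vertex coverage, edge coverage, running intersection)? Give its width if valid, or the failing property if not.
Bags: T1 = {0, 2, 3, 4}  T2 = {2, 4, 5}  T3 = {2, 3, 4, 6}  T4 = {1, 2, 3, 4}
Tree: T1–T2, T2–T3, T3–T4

A tree decomposition must satisfy three properties: every vertex lies in some bag; for every edge, both endpoints lie together in some bag; and for every vertex, the bags containing it form a connected subtree. Here edge (3,5) lies in no bag, so the decomposition is invalid.

No — edge (3,5) lies in no bag.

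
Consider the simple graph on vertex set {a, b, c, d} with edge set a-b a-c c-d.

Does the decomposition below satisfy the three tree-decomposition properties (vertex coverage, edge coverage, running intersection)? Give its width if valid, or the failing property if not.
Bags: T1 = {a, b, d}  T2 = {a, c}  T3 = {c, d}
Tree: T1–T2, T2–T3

No — bags containing vertex d are not connected in the tree.

A tree decomposition must satisfy three properties: every vertex lies in some bag; for every edge, both endpoints lie together in some bag; and for every vertex, the bags containing it form a connected subtree. Here bags containing vertex d are not connected in the tree, so the decomposition is invalid.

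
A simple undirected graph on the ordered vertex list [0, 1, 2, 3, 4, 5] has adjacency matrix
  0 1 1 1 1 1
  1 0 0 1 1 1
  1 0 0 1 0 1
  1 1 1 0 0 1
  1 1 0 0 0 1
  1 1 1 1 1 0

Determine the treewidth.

A width-3 tree decomposition is:
Bags: B1 = {0, 1, 4, 5}  B2 = {0, 1, 3, 5}  B3 = {0, 2, 3, 5}
Tree: B1–B2, B2–B3
The largest bag has 4 vertices, giving width 3; this decomposition certifies tw(G) ≤ 3. On the other hand G contains the 4-clique {0, 1, 3, 5}. A clique must lie in a single bag of any decomposition, so no decomposition can have width below 3. Hence tw(G) = 3 exactly.

3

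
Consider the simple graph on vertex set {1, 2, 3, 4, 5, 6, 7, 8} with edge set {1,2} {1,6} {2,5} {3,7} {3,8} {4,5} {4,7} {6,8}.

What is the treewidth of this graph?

2

A width-2 tree decomposition is:
Bags: B1 = {1, 6, 8}  B2 = {1, 3, 8}  B3 = {1, 3, 7}  B4 = {1, 4, 7}  B5 = {1, 4, 5}  B6 = {1, 2, 5}
Tree: B1–B2, B2–B3, B3–B4, B4–B5, B5–B6
Every bag has size at most 3, so the width is 3 − 1 = 2 and tw(G) ≤ 2. Since 1–6–8–3–7–4–5–2–1 is a cycle in G, G is not acyclic. Forests are exactly the graphs of treewidth ≤ 1, so tw(G) ≥ 2. The upper and lower bounds meet at 2, so that is the treewidth.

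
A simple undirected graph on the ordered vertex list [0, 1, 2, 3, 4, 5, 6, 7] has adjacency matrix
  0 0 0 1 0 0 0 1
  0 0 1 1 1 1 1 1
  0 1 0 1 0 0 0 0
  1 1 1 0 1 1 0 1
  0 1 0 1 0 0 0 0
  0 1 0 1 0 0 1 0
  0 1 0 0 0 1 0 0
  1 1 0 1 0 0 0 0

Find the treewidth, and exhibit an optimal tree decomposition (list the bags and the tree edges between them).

Treewidth 2.
Bags: B1 = {1, 3, 5}  B2 = {1, 3, 7}  B3 = {0, 3, 7}  B4 = {1, 5, 6}  B5 = {1, 3, 4}  B6 = {1, 2, 3}
Tree: B1–B2, B2–B3, B1–B4, B2–B5, B1–B6

Every bag has size at most 3, so the width is 3 − 1 = 2 and tw(G) ≤ 2. For the lower bound, the 3 vertices {0, 3, 7} are pairwise adjacent, and any tree decomposition puts a clique entirely inside one bag — forcing width ≥ 2. Combining the bounds, tw(G) = 2.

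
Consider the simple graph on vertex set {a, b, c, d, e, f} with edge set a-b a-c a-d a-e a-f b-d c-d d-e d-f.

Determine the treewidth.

2

A width-2 tree decomposition is:
Bags: B1 = {a, b, d}  B2 = {a, c, d}  B3 = {a, d, e}  B4 = {a, d, f}
Tree: B1–B2, B1–B3, B1–B4
Each bag holds 3 vertices, so the decomposition has width 2, which upper-bounds the treewidth. Conversely, {a, d, e} is a clique of size 3, and the vertices of any clique must share a bag in every tree decomposition; so some bag has ≥ 3 vertices and tw(G) ≥ 2. Hence tw(G) = 2 exactly.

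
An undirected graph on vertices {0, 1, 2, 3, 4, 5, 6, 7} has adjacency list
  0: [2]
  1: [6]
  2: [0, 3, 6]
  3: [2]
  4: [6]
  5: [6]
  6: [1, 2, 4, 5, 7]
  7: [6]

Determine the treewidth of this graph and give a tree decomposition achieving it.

Treewidth 1.
One such decomposition:
Bags: B1 = {2, 6}  B2 = {1, 6}  B3 = {4, 6}  B4 = {0, 2}  B5 = {6, 7}  B6 = {5, 6}  B7 = {2, 3}
Tree: B1–B2, B2–B3, B1–B4, B3–B5, B3–B6, B1–B7

The largest bag has 2 vertices, giving width 1; this decomposition certifies tw(G) ≤ 1. Since G has at least one edge (e.g. 6–2), it is not an edgeless graph, so tw(G) ≥ 1. Combining the bounds, tw(G) = 1.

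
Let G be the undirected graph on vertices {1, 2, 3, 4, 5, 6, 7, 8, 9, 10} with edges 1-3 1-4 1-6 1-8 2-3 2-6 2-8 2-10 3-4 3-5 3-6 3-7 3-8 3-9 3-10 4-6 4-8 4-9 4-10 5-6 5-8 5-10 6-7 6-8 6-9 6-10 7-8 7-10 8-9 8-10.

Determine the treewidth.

4

A width-4 tree decomposition is:
Bags: B1 = {3, 4, 6, 8, 10}  B2 = {3, 5, 6, 8, 10}  B3 = {3, 6, 7, 8, 10}  B4 = {1, 3, 4, 6, 8}  B5 = {3, 4, 6, 8, 9}  B6 = {2, 3, 6, 8, 10}
Tree: B1–B2, B2–B3, B1–B4, B4–B5, B2–B6
Every bag has size at most 5, so the width is 5 − 1 = 4 and tw(G) ≤ 4. Conversely, {1, 3, 4, 6, 8} is a clique of size 5, and the vertices of any clique must share a bag in every tree decomposition; so some bag has ≥ 5 vertices and tw(G) ≥ 4. Hence tw(G) = 4 exactly.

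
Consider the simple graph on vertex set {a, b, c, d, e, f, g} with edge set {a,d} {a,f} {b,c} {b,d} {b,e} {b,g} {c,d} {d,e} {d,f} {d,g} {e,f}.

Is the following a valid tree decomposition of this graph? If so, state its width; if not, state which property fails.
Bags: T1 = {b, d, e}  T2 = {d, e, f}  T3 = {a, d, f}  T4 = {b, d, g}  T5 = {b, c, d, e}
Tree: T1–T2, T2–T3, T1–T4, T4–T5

No — bags containing vertex e are not connected in the tree.

A tree decomposition must satisfy three properties: every vertex lies in some bag; for every edge, both endpoints lie together in some bag; and for every vertex, the bags containing it form a connected subtree. Here bags containing vertex e are not connected in the tree, so the decomposition is invalid.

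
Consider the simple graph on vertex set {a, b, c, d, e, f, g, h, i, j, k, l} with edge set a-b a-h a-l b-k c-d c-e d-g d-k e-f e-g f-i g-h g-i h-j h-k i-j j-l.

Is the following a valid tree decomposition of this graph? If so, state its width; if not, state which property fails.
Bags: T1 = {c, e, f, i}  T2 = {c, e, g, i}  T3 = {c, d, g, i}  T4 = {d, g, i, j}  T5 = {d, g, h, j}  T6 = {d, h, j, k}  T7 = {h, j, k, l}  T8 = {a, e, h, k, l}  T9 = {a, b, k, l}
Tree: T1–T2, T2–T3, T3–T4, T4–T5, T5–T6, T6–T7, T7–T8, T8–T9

No — bags containing vertex e are not connected in the tree.

A tree decomposition must satisfy three properties: every vertex lies in some bag; for every edge, both endpoints lie together in some bag; and for every vertex, the bags containing it form a connected subtree. Here bags containing vertex e are not connected in the tree, so the decomposition is invalid.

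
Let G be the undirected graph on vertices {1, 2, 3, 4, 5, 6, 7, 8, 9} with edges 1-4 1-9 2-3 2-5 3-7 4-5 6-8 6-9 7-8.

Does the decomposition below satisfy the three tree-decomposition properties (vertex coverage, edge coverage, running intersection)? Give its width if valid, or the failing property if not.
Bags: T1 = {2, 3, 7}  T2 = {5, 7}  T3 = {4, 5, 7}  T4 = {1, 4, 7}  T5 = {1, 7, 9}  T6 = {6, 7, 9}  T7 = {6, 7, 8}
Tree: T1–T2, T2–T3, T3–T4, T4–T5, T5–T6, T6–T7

No — edge (2,5) lies in no bag.

A tree decomposition must satisfy three properties: every vertex lies in some bag; for every edge, both endpoints lie together in some bag; and for every vertex, the bags containing it form a connected subtree. Here edge (2,5) lies in no bag, so the decomposition is invalid.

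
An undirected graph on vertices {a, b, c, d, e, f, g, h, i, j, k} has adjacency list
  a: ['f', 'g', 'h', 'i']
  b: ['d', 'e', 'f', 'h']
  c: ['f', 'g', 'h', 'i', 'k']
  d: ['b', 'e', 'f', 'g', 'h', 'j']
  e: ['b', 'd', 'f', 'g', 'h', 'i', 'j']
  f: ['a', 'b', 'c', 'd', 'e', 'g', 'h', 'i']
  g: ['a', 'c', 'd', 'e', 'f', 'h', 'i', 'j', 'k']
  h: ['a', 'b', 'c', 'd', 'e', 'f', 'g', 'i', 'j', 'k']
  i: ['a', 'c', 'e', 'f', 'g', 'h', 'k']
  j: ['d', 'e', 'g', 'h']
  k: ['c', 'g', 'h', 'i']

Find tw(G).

4

A width-4 tree decomposition is:
Bags: B1 = {e, f, g, h, i}  B2 = {a, f, g, h, i}  B3 = {c, f, g, h, i}  B4 = {d, e, f, g, h}  B5 = {d, e, g, h, j}  B6 = {b, d, e, f, h}  B7 = {c, g, h, i, k}
Tree: B1–B2, B1–B3, B1–B4, B4–B5, B4–B6, B3–B7
Every bag has size at most 5, so the width is 5 − 1 = 4 and tw(G) ≤ 4. On the other hand G contains the 5-clique {d, e, g, h, j}. A clique must lie in a single bag of any decomposition, so no decomposition can have width below 4. Hence tw(G) = 4 exactly.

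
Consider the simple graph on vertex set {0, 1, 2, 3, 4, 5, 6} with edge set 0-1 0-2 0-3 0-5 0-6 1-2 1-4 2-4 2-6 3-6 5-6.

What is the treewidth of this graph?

A width-2 tree decomposition is:
Bags: B1 = {0, 3, 6}  B2 = {0, 2, 6}  B3 = {0, 1, 2}  B4 = {1, 2, 4}  B5 = {0, 5, 6}
Tree: B1–B2, B2–B3, B3–B4, B2–B5
Every bag has size at most 3, so the width is 3 − 1 = 2 and tw(G) ≤ 2. Conversely, {0, 1, 2} is a clique of size 3, and the vertices of any clique must share a bag in every tree decomposition; so some bag has ≥ 3 vertices and tw(G) ≥ 2. Therefore the treewidth is 2.

2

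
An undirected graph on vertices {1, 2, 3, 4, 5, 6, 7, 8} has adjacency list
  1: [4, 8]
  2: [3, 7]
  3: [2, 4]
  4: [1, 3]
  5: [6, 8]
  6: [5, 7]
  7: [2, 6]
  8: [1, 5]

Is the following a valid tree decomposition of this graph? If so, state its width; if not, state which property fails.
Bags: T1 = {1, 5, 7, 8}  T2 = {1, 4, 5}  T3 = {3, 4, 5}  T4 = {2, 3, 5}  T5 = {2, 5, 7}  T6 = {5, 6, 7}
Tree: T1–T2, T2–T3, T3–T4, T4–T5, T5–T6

No — bags containing vertex 7 are not connected in the tree.

A tree decomposition must satisfy three properties: every vertex lies in some bag; for every edge, both endpoints lie together in some bag; and for every vertex, the bags containing it form a connected subtree. Here bags containing vertex 7 are not connected in the tree, so the decomposition is invalid.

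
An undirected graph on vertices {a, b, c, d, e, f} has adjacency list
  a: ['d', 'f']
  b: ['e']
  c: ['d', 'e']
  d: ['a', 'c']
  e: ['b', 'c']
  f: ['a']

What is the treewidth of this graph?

1

A width-1 tree decomposition is:
Bags: B1 = {a, f}  B2 = {a, d}  B3 = {c, d}  B4 = {c, e}  B5 = {b, e}
Tree: B1–B2, B2–B3, B3–B4, B4–B5
The largest bag has 2 vertices, giving width 1; this decomposition certifies tw(G) ≤ 1. Any graph with an edge has treewidth ≥ 1, and G has the edge f–a. Combining the bounds, tw(G) = 1.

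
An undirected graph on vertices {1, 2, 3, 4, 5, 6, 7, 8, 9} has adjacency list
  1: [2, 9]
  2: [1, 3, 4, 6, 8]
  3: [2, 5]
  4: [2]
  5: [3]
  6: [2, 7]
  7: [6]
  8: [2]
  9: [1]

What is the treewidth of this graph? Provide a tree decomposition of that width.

Each bag holds 2 vertices, so the decomposition has width 1, which upper-bounds the treewidth. Any graph with an edge has treewidth ≥ 1, and G has the edge 2–4. Therefore the treewidth is 1.

Treewidth 1.
One such decomposition:
Bags: B1 = {2, 4}  B2 = {2, 3}  B3 = {2, 6}  B4 = {3, 5}  B5 = {1, 2}  B6 = {2, 8}  B7 = {6, 7}  B8 = {1, 9}
Tree: B1–B2, B1–B3, B2–B4, B3–B5, B3–B6, B3–B7, B5–B8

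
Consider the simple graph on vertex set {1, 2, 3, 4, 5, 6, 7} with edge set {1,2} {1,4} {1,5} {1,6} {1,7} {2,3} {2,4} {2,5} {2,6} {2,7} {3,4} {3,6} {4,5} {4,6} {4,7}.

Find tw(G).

A width-3 tree decomposition is:
Bags: B1 = {1, 2, 4, 5}  B2 = {1, 2, 4, 6}  B3 = {1, 2, 4, 7}  B4 = {2, 3, 4, 6}
Tree: B1–B2, B1–B3, B2–B4
Each bag holds 4 vertices, so the decomposition has width 3, which upper-bounds the treewidth. Conversely, {1, 2, 4, 5} is a clique of size 4, and the vertices of any clique must share a bag in every tree decomposition; so some bag has ≥ 4 vertices and tw(G) ≥ 3. Therefore the treewidth is 3.

3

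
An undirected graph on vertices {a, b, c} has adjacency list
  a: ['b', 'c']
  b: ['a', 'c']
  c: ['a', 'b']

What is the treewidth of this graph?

2

A width-2 tree decomposition is:
Bags: B1 = {a, b, c}
Tree: (single bag)
With just one bag of size 3, the width is 3 − 1 = 2, so tw(G) ≤ 2. On the other hand G contains the 3-clique {a, b, c}. A clique must lie in a single bag of any decomposition, so no decomposition can have width below 2. Therefore the treewidth is 2.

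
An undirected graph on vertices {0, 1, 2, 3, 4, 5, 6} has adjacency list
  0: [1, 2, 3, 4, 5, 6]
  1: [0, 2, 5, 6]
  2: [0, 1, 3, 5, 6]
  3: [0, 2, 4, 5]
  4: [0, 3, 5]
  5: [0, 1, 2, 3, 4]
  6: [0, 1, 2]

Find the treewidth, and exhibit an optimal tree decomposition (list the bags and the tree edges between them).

Each bag holds 4 vertices, so the decomposition has width 3, which upper-bounds the treewidth. For the lower bound, the 4 vertices {0, 1, 2, 5} are pairwise adjacent, and any tree decomposition puts a clique entirely inside one bag — forcing width ≥ 3. Hence tw(G) = 3 exactly.

Treewidth 3.
One optimal decomposition is:
Bags: B1 = {0, 1, 2, 5}  B2 = {0, 2, 3, 5}  B3 = {0, 3, 4, 5}  B4 = {0, 1, 2, 6}
Tree: B1–B2, B2–B3, B1–B4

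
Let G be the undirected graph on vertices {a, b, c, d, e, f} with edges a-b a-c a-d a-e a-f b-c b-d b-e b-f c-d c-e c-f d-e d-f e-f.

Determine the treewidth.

5

A width-5 tree decomposition is:
Bags: B1 = {a, b, c, d, e, f}
Tree: (single bag)
A single bag containing all 6 vertices is trivially a valid decomposition of width 5. For the lower bound, the 6 vertices {a, b, c, d, e, f} are pairwise adjacent, and any tree decomposition puts a clique entirely inside one bag — forcing width ≥ 5. Hence tw(G) = 5 exactly.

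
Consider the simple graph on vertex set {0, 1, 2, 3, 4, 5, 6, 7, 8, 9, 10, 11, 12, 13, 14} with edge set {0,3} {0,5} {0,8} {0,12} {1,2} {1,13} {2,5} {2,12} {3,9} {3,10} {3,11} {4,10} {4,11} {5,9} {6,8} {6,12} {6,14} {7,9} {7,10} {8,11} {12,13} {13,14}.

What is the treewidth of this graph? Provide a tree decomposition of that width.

Treewidth 3.
One such decomposition:
Bags: B1 = {4, 7, 10, 11}  B2 = {3, 7, 10, 11}  B3 = {3, 7, 9, 11}  B4 = {3, 8, 9, 11}  B5 = {0, 3, 8, 9}  B6 = {0, 5, 8, 9}  B7 = {0, 5, 6, 8}  B8 = {0, 5, 6, 12}  B9 = {2, 5, 6, 12}  B10 = {2, 6, 12, 14}  B11 = {2, 12, 13, 14}  B12 = {1, 2, 13, 14}
Tree: B1–B2, B2–B3, B3–B4, B4–B5, B5–B6, B6–B7, B7–B8, B8–B9, B9–B10, B10–B11, B11–B12

The largest bag has 4 vertices, giving width 3; this decomposition certifies tw(G) ≤ 3. For the lower bound: the 4 vertex sets {4,7,10}, {11}, {3}, {0,5,8,9} are disjoint, each induces a connected subgraph, and every pair is joined by at least one edge of G. Contracting each set to a single vertex therefore yields K_{4} as a minor, and since treewidth is minor-monotone, tw(G) ≥ tw(K_{4}) = 3. Hence tw(G) = 3 exactly.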